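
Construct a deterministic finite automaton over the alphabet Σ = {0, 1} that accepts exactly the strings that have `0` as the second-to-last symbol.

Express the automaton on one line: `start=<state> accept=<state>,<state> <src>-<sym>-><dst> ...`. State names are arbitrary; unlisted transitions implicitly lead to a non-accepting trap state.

start=q0 accept=q3,q4 q0-0->q1 q0-1->q2 q1-0->q3 q1-1->q4 q2-0->q5 q2-1->q6 q3-0->q3 q3-1->q4 q4-0->q5 q4-1->q6 q5-0->q3 q5-1->q4 q6-0->q5 q6-1->q6

A DFA must remember the last 2 symbols (since which symbol is second-to-last isn't known until the input ends). Use one state per possible window of the last ≤2 symbols; accept from those whose window starts with `0`.
With 7 states:
        0   1  
>  q0   q1  q2 
   q1   q3  q4 
   q2   q5  q6 
 * q3   q3  q4 
 * q4   q5  q6 
   q5   q3  q4 
   q6   q5  q6 
(> = start, * = accepting)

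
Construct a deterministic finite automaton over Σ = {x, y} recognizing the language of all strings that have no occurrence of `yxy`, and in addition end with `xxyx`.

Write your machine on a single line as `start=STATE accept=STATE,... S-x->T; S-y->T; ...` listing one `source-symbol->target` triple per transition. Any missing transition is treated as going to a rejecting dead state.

Build one automaton per condition and run them in lockstep. The first has 4 states tracking partial matches of the forbidden pattern `yxy`; the second has 5 states tracking how much of the suffix `xxyx` has currently been matched. A product state is a pair (one from each), accepting exactly when both do. After merging equivalent states the machine shrinks.
8 states suffice.
       x  y 
>  A   B  C 
   B   D  C 
   C   E  C 
   D   D  F 
   E   D  G 
   F   H  C 
   G   G  G 
 * H   D  G 
(> = start, * = accepting)

start=A; accept=H; A-x->B; A-y->C; B-x->D; B-y->C; C-x->E; C-y->C; D-x->D; D-y->F; E-x->D; E-y->G; F-x->H; F-y->C; G-x->G; G-y->G; H-x->D; H-y->G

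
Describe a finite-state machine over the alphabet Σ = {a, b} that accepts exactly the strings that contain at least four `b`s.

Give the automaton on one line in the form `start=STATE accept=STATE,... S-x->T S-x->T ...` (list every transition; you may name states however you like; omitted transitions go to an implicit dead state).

Count `b`s, saturating at 5: states s0 through s4 mean 0 through 4 `b`s seen; s5 means more than 4. Each `b` increments (capped at s5); other symbols loop. Accept from {s4, s5}.
With 6 states:
        a   b  
>  s0   s0  s1 
   s1   s1  s2 
   s2   s2  s3 
   s3   s3  s4 
 * s4   s4  s5 
 * s5   s5  s5 
(> = start, * = accepting)

start=s0 accept=s4,s5 s0-a->s0 s0-b->s1 s1-a->s1 s1-b->s2 s2-a->s2 s2-b->s3 s3-a->s3 s3-b->s4 s4-a->s4 s4-b->s5 s5-a->s5 s5-b->s5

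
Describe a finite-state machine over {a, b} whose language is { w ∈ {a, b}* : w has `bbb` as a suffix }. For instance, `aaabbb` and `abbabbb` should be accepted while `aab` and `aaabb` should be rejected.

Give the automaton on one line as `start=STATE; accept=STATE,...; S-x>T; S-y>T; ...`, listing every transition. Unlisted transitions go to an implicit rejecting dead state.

Remember how much of `bbb` the current input suffix matches. State q0 means no match yet; q1 means the last symbol is `b`; q2 means the last 2 symbols are `bb`; q3 means the last 3 symbols are `bbb`. Only q3 accepts. On a mismatch, fall back to the longest proper suffix that is still a prefix of `bbb`.
A 4-state machine:
        a   b  
>  q0   q0  q1 
   q1   q0  q2 
   q2   q0  q3 
 * q3   q0  q3 
(> = start, * = accepting)

start=q0; accept=q3; q0-a>q0; q0-b>q1; q1-a>q0; q1-b>q2; q2-a>q0; q2-b>q3; q3-a>q0; q3-b>q3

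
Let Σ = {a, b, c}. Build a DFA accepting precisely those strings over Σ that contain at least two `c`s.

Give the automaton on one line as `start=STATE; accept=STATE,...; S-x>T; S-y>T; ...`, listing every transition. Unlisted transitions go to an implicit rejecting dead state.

start=q0; accept=q2,q3; q0-a>q0; q0-b>q0; q0-c>q1; q1-a>q1; q1-b>q1; q1-c>q2; q2-a>q2; q2-b>q2; q2-c>q3; q3-a>q3; q3-b>q3; q3-c>q3

Only the number of `c`s matters, and only up to 3. Make a chain q0 → q1 → q2 → q3 advanced by each `c` (with q3 absorbing); every other symbol self-loops. The accepting set is {q2, q3}.
4 states suffice.
        a   b   c  
>  q0   q0  q0  q1 
   q1   q1  q1  q2 
 * q2   q2  q2  q3 
 * q3   q3  q3  q3 
(> = start, * = accepting)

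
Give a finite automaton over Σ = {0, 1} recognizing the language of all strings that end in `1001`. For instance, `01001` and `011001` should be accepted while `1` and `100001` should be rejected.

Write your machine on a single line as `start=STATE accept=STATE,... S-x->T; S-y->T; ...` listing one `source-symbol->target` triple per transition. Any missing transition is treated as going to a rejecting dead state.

Remember how much of `1001` the current input suffix matches. State A means no match yet; B means the last symbol is `1`; C means the last 2 symbols are `10`; D means the last 3 symbols are `100`; E means the last 4 symbols are `1001`. Only E accepts. On a mismatch, fall back to the longest proper suffix that is still a prefix of `1001`.
5 states suffice.
       0  1 
>  A   A  B 
   B   C  B 
   C   D  B 
   D   A  E 
 * E   C  B 
(> = start, * = accepting)

start=A; accept=E; A-0->A; A-1->B; B-0->C; B-1->B; C-0->D; C-1->B; D-0->A; D-1->E; E-0->C; E-1->B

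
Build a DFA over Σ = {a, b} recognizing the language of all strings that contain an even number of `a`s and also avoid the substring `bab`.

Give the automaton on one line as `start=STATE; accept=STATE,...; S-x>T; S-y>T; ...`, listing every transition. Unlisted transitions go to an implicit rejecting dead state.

Run two small machines in parallel and take their product. One (2 states) tracks the count of `a`s modulo 2; the other (4 states) tracks partial matches of the forbidden pattern `bab`. Each combined state is a pair, one component from each; accept when both components accept. Minimizing collapses redundant product states.
With 7 states:
        a   b  
>* q0   q1  q2 
   q1   q0  q3 
 * q2   q4  q2 
   q3   q5  q3 
   q4   q0  q6 
 * q5   q1  q6 
   q6   q6  q6 
(> = start, * = accepting)

start=q0; accept=q0,q2,q5; q0-a>q1; q0-b>q2; q1-a>q0; q1-b>q3; q2-a>q4; q2-b>q2; q3-a>q5; q3-b>q3; q4-a>q0; q4-b>q6; q5-a>q1; q5-b>q6; q6-a>q6; q6-b>q6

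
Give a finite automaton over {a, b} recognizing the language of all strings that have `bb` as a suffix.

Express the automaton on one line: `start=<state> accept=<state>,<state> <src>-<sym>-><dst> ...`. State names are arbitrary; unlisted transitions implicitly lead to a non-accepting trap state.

Let each state record the length of the longest suffix of the input read so far that is also a prefix of `bb`. q1 means the last symbol is `b`; q2 means the last 2 symbols are `bb`. Accept only at q2, where the string currently ends in `bb`.
With 3 states:
        a   b  
>  q0   q0  q1 
   q1   q0  q2 
 * q2   q0  q2 
(> = start, * = accepting)

start=q0 accept=q2 q0-a->q0 q0-b->q1 q1-a->q0 q1-b->q2 q2-a->q0 q2-b->q2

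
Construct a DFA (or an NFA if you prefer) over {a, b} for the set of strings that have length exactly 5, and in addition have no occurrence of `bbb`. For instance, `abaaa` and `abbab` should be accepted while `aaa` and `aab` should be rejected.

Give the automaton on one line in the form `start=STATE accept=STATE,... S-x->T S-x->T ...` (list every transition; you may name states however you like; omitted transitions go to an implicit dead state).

start=s0 accept=s14,s15,s16 s0-a->s1 s0-b->s2 s1-a->s3 s1-b->s4 s2-a->s3 s2-b->s5 s3-a->s6 s3-b->s7 s4-a->s6 s4-b->s8 s5-a->s6 s5-b->s9 s6-a->s10 s6-b->s11 s7-a->s10 s7-b->s12 s8-a->s10 s8-b->s13 s9-a->s13 s9-b->s13 s10-a->s14 s10-b->s15 s11-a->s14 s11-b->s16 s12-a->s14 s12-b->s17 s13-a->s17 s13-b->s17 s14-a->s18 s14-b->s19 s15-a->s18 s15-b->s20 s16-a->s18 s16-b->s21 s17-a->s21 s17-b->s21 s18-a->s18 s18-b->s19 s19-a->s18 s19-b->s20 s20-a->s18 s20-b->s21 s21-a->s21 s21-b->s21

Handle the two conditions separately and then intersect. One (7 states) tracks the input length, saturating at 6; the other (4 states) tracks partial matches of the forbidden pattern `bbb`. Each combined state is a pair, one component from each; accept when both components accept.
A 22-state machine:
          a    b  
>  s0     s1   s2 
   s1     s3   s4 
   s2     s3   s5 
   s3     s6   s7 
   s4     s6   s8 
   s5     s6   s9 
   s6    s10  s11 
   s7    s10  s12 
   s8    s10  s13 
   s9    s13  s13 
   s10   s14  s15 
   s11   s14  s16 
   s12   s14  s17 
   s13   s17  s17 
 * s14   s18  s19 
 * s15   s18  s20 
 * s16   s18  s21 
   s17   s21  s21 
   s18   s18  s19 
   s19   s18  s20 
   s20   s18  s21 
   s21   s21  s21 
(> = start, * = accepting)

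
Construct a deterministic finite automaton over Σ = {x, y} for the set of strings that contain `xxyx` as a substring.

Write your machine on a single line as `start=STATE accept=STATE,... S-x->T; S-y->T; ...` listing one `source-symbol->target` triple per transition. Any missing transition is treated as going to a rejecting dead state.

States A..D record the length of the longest prefix of `xxyx` that matches the current input suffix. Reaching E means `xxyx` has been seen, and we stay there forever. Accept from E.
With 5 states:
       x  y 
>  A   B  A 
   B   C  A 
   C   C  D 
   D   E  A 
 * E   E  E 
(> = start, * = accepting)

start=A; accept=E; A-x->B; A-y->A; B-x->C; B-y->A; C-x->C; C-y->D; D-x->E; D-y->A; E-x->E; E-y->E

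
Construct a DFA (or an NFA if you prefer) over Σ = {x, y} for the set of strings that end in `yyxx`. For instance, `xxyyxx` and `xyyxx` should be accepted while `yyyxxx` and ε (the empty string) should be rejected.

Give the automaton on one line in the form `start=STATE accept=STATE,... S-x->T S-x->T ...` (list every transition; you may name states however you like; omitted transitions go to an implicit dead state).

Remember how much of `yyxx` the current input suffix matches. State q0 means no match yet; q1 means the last symbol is `y`; q2 means the last 2 symbols are `yy`; q3 means the last 3 symbols are `yyx`; q4 means the last 4 symbols are `yyxx`. Only q4 accepts. On a mismatch, fall back to the longest proper suffix that is still a prefix of `yyxx`.
        x   y  
>  q0   q0  q1 
   q1   q0  q2 
   q2   q3  q2 
   q3   q4  q1 
 * q4   q0  q1 
(> = start, * = accepting)

start=q0 accept=q4 q0-x->q0 q0-y->q1 q1-x->q0 q1-y->q2 q2-x->q3 q2-y->q2 q3-x->q4 q3-y->q1 q4-x->q0 q4-y->q1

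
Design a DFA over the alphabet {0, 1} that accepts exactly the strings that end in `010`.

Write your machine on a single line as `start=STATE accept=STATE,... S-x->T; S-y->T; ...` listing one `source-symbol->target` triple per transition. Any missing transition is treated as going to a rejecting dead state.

Let each state record the length of the longest suffix of the input read so far that is also a prefix of `010`. S1 means the last symbol is `0`; S2 means the last 2 symbols are `01`; S3 means the last 3 symbols are `010`. Accept only at S3, where the string currently ends in `010`.
4 states suffice.
        0   1  
>  S0   S1  S0 
   S1   S1  S2 
   S2   S3  S0 
 * S3   S1  S2 
(> = start, * = accepting)

start=S0; accept=S3; S0-0->S1; S0-1->S0; S1-0->S1; S1-1->S2; S2-0->S3; S2-1->S0; S3-0->S1; S3-1->S2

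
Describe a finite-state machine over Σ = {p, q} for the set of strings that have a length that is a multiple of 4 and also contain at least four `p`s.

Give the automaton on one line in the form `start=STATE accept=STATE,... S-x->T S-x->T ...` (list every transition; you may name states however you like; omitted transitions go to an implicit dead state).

Handle the two conditions separately and then intersect. One (4 states) tracks the input length modulo 4; the other (6 states) tracks the count of `p`s, saturating at 5. Each combined state is a pair, one component from each; accept when both components accept. After merging equivalent states the machine shrinks.
A 20-state machine:
          p    q  
>  s0     s1   s2 
   s1     s3   s4 
   s2     s4   s5 
   s3     s6   s7 
   s4     s7   s8 
   s5     s8   s9 
   s6    s10  s11 
   s7    s11  s12 
   s8    s12  s13 
   s9    s13   s0 
 * s10   s14  s14 
   s11   s14  s15 
   s12   s15  s16 
   s13   s16   s1 
   s14   s17  s17 
   s15   s17  s18 
   s16   s18   s3 
   s17   s19  s19 
   s18   s19   s6 
   s19   s10  s10 
(> = start, * = accepting)

start=s0 accept=s10 s0-p->s1 s0-q->s2 s1-p->s3 s1-q->s4 s2-p->s4 s2-q->s5 s3-p->s6 s3-q->s7 s4-p->s7 s4-q->s8 s5-p->s8 s5-q->s9 s6-p->s10 s6-q->s11 s7-p->s11 s7-q->s12 s8-p->s12 s8-q->s13 s9-p->s13 s9-q->s0 s10-p->s14 s10-q->s14 s11-p->s14 s11-q->s15 s12-p->s15 s12-q->s16 s13-p->s16 s13-q->s1 s14-p->s17 s14-q->s17 s15-p->s17 s15-q->s18 s16-p->s18 s16-q->s3 s17-p->s19 s17-q->s19 s18-p->s19 s18-q->s6 s19-p->s10 s19-q->s10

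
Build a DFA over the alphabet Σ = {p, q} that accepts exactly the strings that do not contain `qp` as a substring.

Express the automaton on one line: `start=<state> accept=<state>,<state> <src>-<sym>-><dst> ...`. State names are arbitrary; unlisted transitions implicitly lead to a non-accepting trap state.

start=s0 accept=s0,s1 s0-p->s0 s0-q->s1 s1-p->s2 s1-q->s1 s2-p->s2 s2-q->s2

Track partial matches of the forbidden pattern `qp`. State s2 is a dead state reached once `qp` has occurred; every other state accepts. s0 means no part of `qp` is currently matched.
        p   q  
>* s0   s0  s1 
 * s1   s2  s1 
   s2   s2  s2 
(> = start, * = accepting)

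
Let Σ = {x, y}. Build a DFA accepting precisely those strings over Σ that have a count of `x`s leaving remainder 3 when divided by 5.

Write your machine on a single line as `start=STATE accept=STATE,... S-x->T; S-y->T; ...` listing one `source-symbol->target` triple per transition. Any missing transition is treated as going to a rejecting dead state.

start=s0; accept=s3; s0-x->s1; s0-y->s0; s1-x->s2; s1-y->s1; s2-x->s3; s2-y->s2; s3-x->s4; s3-y->s3; s4-x->s0; s4-y->s4

Keep the running count of `x`s modulo 5: each `x` advances along the cycle s0 → s1 → s2 → s3 → s4 → s0 while other symbols loop. Accept at s3.
        x   y  
>  s0   s1  s0 
   s1   s2  s1 
   s2   s3  s2 
 * s3   s4  s3 
   s4   s0  s4 
(> = start, * = accepting)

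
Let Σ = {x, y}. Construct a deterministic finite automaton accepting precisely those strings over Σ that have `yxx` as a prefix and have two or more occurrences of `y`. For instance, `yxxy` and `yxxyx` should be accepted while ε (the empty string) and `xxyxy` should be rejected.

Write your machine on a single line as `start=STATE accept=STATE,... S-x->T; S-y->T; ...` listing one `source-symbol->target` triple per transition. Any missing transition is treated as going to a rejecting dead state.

Handle the two conditions separately and then intersect. The first has 5 states tracking whether the input so far still matches the prefix `yxx`; the second has 4 states tracking the count of `y`s, saturating at 3. A product state is a pair (one from each), accepting exactly when both do.
A 10-state machine:
       x  y 
>  A   B  C 
   B   B  D 
   C   E  F 
   D   D  F 
   E   G  F 
   F   F  H 
   G   G  I 
   H   H  H 
 * I   I  J 
 * J   J  J 
(> = start, * = accepting)

start=A; accept=I,J; A-x->B; A-y->C; B-x->B; B-y->D; C-x->E; C-y->F; D-x->D; D-y->F; E-x->G; E-y->F; F-x->F; F-y->H; G-x->G; G-y->I; H-x->H; H-y->H; I-x->I; I-y->J; J-x->J; J-y->J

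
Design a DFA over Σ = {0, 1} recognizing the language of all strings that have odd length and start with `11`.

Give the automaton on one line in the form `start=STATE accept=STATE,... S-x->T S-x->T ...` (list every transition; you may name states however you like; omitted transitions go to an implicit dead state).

start=s0 accept=s4 s0-0->s1 s0-1->s2 s1-0->s1 s1-1->s1 s2-0->s1 s2-1->s3 s3-0->s4 s3-1->s4 s4-0->s3 s4-1->s3

Run two small machines in parallel and take their product. One (2 states) tracks the input length modulo 2; the other (4 states) tracks whether the input so far still matches the prefix `11`. Each combined state is a pair, one component from each; accept when both components accept. Minimizing collapses redundant product states.
5 states suffice.
        0   1  
>  s0   s1  s2 
   s1   s1  s1 
   s2   s1  s3 
   s3   s4  s4 
 * s4   s3  s3 
(> = start, * = accepting)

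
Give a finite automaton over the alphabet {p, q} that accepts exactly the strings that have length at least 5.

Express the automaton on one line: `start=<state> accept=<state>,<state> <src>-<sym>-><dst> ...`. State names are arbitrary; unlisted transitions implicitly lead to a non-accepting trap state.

start=S0 accept=S5,S6 S0-p->S1 S0-q->S1 S1-p->S2 S1-q->S2 S2-p->S3 S2-q->S3 S3-p->S4 S3-q->S4 S4-p->S5 S4-q->S5 S5-p->S6 S5-q->S6 S6-p->S6 S6-q->S6

Count input length up to 6: every symbol moves from S0 toward S6, which means 'more than 5' and absorbs. Accept from {S5, S6}.
7 states suffice.
        p   q  
>  S0   S1  S1 
   S1   S2  S2 
   S2   S3  S3 
   S3   S4  S4 
   S4   S5  S5 
 * S5   S6  S6 
 * S6   S6  S6 
(> = start, * = accepting)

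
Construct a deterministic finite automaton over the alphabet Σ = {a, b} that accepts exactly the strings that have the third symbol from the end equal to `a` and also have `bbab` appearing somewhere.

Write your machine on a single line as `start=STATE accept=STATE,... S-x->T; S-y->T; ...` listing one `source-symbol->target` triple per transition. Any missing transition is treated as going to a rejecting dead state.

start=S0; accept=S5,S6,S10,S11; S0-a->S0; S0-b->S1; S1-a->S0; S1-b->S2; S2-a->S3; S2-b->S2; S3-a->S0; S3-b->S4; S4-a->S5; S4-b->S6; S5-a->S7; S5-b->S4; S6-a->S8; S6-b->S9; S7-a->S10; S7-b->S11; S8-a->S7; S8-b->S4; S9-a->S8; S9-b->S9; S10-a->S10; S10-b->S11; S11-a->S5; S11-b->S6

Handle the two conditions separately and then intersect. The first has 15 states tracking the last 3 symbols read; the second has 5 states tracking whether and how much of `bbab` has been seen. A product state is a pair (one from each), accepting exactly when both do. Equivalent product states are then merged.
          a    b  
>  S0     S0   S1 
   S1     S0   S2 
   S2     S3   S2 
   S3     S0   S4 
   S4     S5   S6 
 * S5     S7   S4 
 * S6     S8   S9 
   S7    S10  S11 
   S8     S7   S4 
   S9     S8   S9 
 * S10   S10  S11 
 * S11    S5   S6 
(> = start, * = accepting)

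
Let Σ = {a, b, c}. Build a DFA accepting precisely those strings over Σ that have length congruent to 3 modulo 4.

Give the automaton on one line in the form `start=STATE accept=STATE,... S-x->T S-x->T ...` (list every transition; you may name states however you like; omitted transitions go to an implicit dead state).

Count input length modulo 4: every symbol advances one step around the cycle q0 → q1 → q2 → q3 → q0. Accept at q3.
4 states suffice.
        a   b   c  
>  q0   q1  q1  q1 
   q1   q2  q2  q2 
   q2   q3  q3  q3 
 * q3   q0  q0  q0 
(> = start, * = accepting)

start=q0 accept=q3 q0-a->q1 q0-b->q1 q0-c->q1 q1-a->q2 q1-b->q2 q1-c->q2 q2-a->q3 q2-b->q3 q2-c->q3 q3-a->q0 q3-b->q0 q3-c->q0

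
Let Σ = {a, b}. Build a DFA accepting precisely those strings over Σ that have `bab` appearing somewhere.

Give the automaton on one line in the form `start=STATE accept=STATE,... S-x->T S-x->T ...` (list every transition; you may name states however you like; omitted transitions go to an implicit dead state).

start=s0 accept=s3 s0-a->s0 s0-b->s1 s1-a->s2 s1-b->s1 s2-a->s0 s2-b->s3 s3-a->s3 s3-b->s3

Track how much of `bab` has been matched so far: state s0 is no progress, s3 is the absorbing accept state reached once `bab` has occurred. Intermediate states record partial matches; on a mismatch, fall back to the longest reusable overlap.
With 4 states:
        a   b  
>  s0   s0  s1 
   s1   s2  s1 
   s2   s0  s3 
 * s3   s3  s3 
(> = start, * = accepting)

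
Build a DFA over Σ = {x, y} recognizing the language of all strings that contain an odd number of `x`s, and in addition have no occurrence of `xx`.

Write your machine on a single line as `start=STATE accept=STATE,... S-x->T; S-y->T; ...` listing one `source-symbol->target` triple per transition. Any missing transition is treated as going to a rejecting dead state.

Build one automaton per condition and run them in lockstep. One (2 states) tracks the count of `x`s modulo 2; the other (3 states) tracks partial matches of the forbidden pattern `xx`. Each combined state is a pair, one component from each; accept when both components accept. After merging equivalent states the machine shrinks.
A 5-state machine:
        x   y  
>  q0   q1  q0 
 * q1   q2  q3 
   q2   q2  q2 
 * q3   q4  q3 
   q4   q2  q0 
(> = start, * = accepting)

start=q0; accept=q1,q3; q0-x->q1; q0-y->q0; q1-x->q2; q1-y->q3; q2-x->q2; q2-y->q2; q3-x->q4; q3-y->q3; q4-x->q2; q4-y->q0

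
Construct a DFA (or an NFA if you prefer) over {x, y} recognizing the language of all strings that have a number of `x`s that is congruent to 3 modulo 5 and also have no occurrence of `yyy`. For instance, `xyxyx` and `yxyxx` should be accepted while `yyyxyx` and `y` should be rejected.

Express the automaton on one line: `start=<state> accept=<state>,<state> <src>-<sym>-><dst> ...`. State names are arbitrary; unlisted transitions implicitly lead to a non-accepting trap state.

Handle the two conditions separately and then intersect. One (5 states) tracks the count of `x`s modulo 5; the other (4 states) tracks partial matches of the forbidden pattern `yyy`. Each combined state is a pair, one component from each; accept when both components accept.
With 20 states:
          x    y  
>  q0     q1   q2 
   q1     q3   q4 
   q2     q1   q5 
   q3     q6   q7 
   q4     q3   q8 
   q5     q1   q9 
 * q6    q10  q11 
   q7     q6  q12 
   q8     q3  q13 
   q9    q13   q9 
   q10    q0  q14 
 * q11   q10  q15 
   q12    q6  q16 
   q13   q16  q13 
   q14    q0  q17 
 * q15   q10  q18 
   q16   q18  q16 
   q17    q0  q19 
   q18   q19  q18 
   q19    q9  q19 
(> = start, * = accepting)

start=q0 accept=q6,q11,q15 q0-x->q1 q0-y->q2 q1-x->q3 q1-y->q4 q2-x->q1 q2-y->q5 q3-x->q6 q3-y->q7 q4-x->q3 q4-y->q8 q5-x->q1 q5-y->q9 q6-x->q10 q6-y->q11 q7-x->q6 q7-y->q12 q8-x->q3 q8-y->q13 q9-x->q13 q9-y->q9 q10-x->q0 q10-y->q14 q11-x->q10 q11-y->q15 q12-x->q6 q12-y->q16 q13-x->q16 q13-y->q13 q14-x->q0 q14-y->q17 q15-x->q10 q15-y->q18 q16-x->q18 q16-y->q16 q17-x->q0 q17-y->q19 q18-x->q19 q18-y->q18 q19-x->q9 q19-y->q19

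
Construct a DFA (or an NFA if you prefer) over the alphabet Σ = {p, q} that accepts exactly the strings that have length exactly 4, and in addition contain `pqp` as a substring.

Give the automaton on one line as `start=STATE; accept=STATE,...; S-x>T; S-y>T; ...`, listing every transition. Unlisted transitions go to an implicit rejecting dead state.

start=s0; accept=s8; s0-p>s1; s0-q>s2; s1-p>s3; s1-q>s4; s2-p>s3; s2-q>s5; s3-p>s5; s3-q>s6; s4-p>s7; s4-q>s5; s5-p>s5; s5-q>s5; s6-p>s8; s6-q>s5; s7-p>s8; s7-q>s8; s8-p>s5; s8-q>s5

Run two small machines in parallel and take their product. The first has 6 states tracking the input length, saturating at 5; the second has 4 states tracking whether and how much of `pqp` has been seen. A product state is a pair (one from each), accepting exactly when both do. Minimizing collapses redundant product states.
9 states suffice.
        p   q  
>  s0   s1  s2 
   s1   s3  s4 
   s2   s3  s5 
   s3   s5  s6 
   s4   s7  s5 
   s5   s5  s5 
   s6   s8  s5 
   s7   s8  s8 
 * s8   s5  s5 
(> = start, * = accepting)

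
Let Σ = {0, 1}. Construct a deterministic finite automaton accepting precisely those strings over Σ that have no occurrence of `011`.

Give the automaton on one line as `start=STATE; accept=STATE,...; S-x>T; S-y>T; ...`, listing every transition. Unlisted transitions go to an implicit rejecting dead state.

start=A; accept=A,B,C; A-0>B; A-1>A; B-0>B; B-1>C; C-0>B; C-1>D; D-0>D; D-1>D

This is the complement of 'contains `011`'. Use the same substring-matching states — A through D holding how much of `011` has just been matched — but flip the accepting set: everything except the trap D accepts.
4 states suffice.
       0  1 
>* A   B  A 
 * B   B  C 
 * C   B  D 
   D   D  D 
(> = start, * = accepting)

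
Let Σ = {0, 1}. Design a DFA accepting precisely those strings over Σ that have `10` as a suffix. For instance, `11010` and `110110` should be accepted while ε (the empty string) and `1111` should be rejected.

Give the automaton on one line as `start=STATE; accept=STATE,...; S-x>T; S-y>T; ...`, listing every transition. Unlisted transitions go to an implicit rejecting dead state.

start=A; accept=C; A-0>A; A-1>B; B-0>C; B-1>B; C-0>A; C-1>B

Let each state record the length of the longest suffix of the input read so far that is also a prefix of `10`. B means the last symbol is `1`; C means the last 2 symbols are `10`. Accept only at C, where the string currently ends in `10`.
With 3 states:
       0  1 
>  A   A  B 
   B   C  B 
 * C   A  B 
(> = start, * = accepting)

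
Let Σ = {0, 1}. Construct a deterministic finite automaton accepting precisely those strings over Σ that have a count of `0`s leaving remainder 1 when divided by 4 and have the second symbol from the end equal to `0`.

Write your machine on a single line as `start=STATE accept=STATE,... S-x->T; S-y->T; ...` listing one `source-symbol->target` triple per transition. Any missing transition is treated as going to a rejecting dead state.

Handle the two conditions separately and then intersect. One (4 states) tracks the count of `0`s modulo 4; the other (7 states) tracks the last 2 symbols read. Each combined state is a pair, one component from each; accept when both components accept.
With 19 states:
       0  1 
>  A   B  C 
   B   D  E 
   C   F  G 
   D   H  I 
 * E   J  K 
   F   D  E 
   G   F  G 
   H   L  M 
   I   N  O 
   J   H  I 
   K   J  K 
   L   P  Q 
   M   R  S 
   N   L  M 
   O   N  O 
 * P   D  E 
   Q   F  G 
   R   P  Q 
   S   R  S 
(> = start, * = accepting)

start=A; accept=E,P; A-0->B; A-1->C; B-0->D; B-1->E; C-0->F; C-1->G; D-0->H; D-1->I; E-0->J; E-1->K; F-0->D; F-1->E; G-0->F; G-1->G; H-0->L; H-1->M; I-0->N; I-1->O; J-0->H; J-1->I; K-0->J; K-1->K; L-0->P; L-1->Q; M-0->R; M-1->S; N-0->L; N-1->M; O-0->N; O-1->O; P-0->D; P-1->E; Q-0->F; Q-1->G; R-0->P; R-1->Q; S-0->R; S-1->S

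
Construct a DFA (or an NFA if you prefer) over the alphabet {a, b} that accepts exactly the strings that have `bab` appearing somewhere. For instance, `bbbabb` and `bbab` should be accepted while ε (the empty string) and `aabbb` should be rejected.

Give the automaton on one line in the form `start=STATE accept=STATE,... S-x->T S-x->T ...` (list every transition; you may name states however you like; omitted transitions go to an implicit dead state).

States q0..q2 record the length of the longest prefix of `bab` that matches the current input suffix. Reaching q3 means `bab` has been seen, and we stay there forever. Accept from q3.
With 4 states:
        a   b  
>  q0   q0  q1 
   q1   q2  q1 
   q2   q0  q3 
 * q3   q3  q3 
(> = start, * = accepting)

start=q0 accept=q3 q0-a->q0 q0-b->q1 q1-a->q2 q1-b->q1 q2-a->q0 q2-b->q3 q3-a->q3 q3-b->q3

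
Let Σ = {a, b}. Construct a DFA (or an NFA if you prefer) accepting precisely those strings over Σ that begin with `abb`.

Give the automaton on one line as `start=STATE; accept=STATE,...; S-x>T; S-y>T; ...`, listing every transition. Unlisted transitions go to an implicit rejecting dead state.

start=q0; accept=q3; q0-a>q1; q0-b>q4; q1-a>q4; q1-b>q2; q2-a>q4; q2-b>q3; q3-a>q3; q3-b>q3; q4-a>q4; q4-b>q4

Check the first 3 symbols one by one: q0 through q2 record how many have matched `abb` so far; any wrong symbol goes to the dead state q4. After all 3 match we enter the accepting sink q3.
With 5 states:
        a   b  
>  q0   q1  q4 
   q1   q4  q2 
   q2   q4  q3 
 * q3   q3  q3 
   q4   q4  q4 
(> = start, * = accepting)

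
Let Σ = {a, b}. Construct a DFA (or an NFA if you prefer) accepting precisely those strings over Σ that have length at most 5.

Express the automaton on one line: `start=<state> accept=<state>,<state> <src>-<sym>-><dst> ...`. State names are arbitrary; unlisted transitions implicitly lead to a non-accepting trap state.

start=q0 accept=q0,q1,q2,q3,q4,q5 q0-a->q1 q0-b->q1 q1-a->q2 q1-b->q2 q2-a->q3 q2-b->q3 q3-a->q4 q3-b->q4 q4-a->q5 q4-b->q5 q5-a->q6 q5-b->q6 q6-a->q6 q6-b->q6

We only need to distinguish lengths 0, 1, …, 5, and '>5'. Chain q0 → q1 → q2 → q3 → q4 → q5 → q6 on every symbol, with q6 looping. Accepting states: {q0, q1, q2, q3, q4, q5}.
7 states suffice.
        a   b  
>* q0   q1  q1 
 * q1   q2  q2 
 * q2   q3  q3 
 * q3   q4  q4 
 * q4   q5  q5 
 * q5   q6  q6 
   q6   q6  q6 
(> = start, * = accepting)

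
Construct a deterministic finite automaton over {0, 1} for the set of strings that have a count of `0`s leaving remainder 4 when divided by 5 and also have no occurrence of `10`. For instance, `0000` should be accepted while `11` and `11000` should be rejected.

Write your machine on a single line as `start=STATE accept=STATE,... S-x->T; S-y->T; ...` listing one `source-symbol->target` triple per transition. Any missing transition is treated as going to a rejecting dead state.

Handle the two conditions separately and then intersect. The first has 5 states tracking the count of `0`s modulo 5; the second has 3 states tracking partial matches of the forbidden pattern `10`. A product state is a pair (one from each), accepting exactly when both do. Equivalent product states are then merged.
A 7-state machine:
        0   1  
>  q0   q1  q2 
   q1   q3  q2 
   q2   q2  q2 
   q3   q4  q2 
   q4   q5  q2 
 * q5   q0  q6 
 * q6   q2  q6 
(> = start, * = accepting)

start=q0; accept=q5,q6; q0-0->q1; q0-1->q2; q1-0->q3; q1-1->q2; q2-0->q2; q2-1->q2; q3-0->q4; q3-1->q2; q4-0->q5; q4-1->q2; q5-0->q0; q5-1->q6; q6-0->q2; q6-1->q6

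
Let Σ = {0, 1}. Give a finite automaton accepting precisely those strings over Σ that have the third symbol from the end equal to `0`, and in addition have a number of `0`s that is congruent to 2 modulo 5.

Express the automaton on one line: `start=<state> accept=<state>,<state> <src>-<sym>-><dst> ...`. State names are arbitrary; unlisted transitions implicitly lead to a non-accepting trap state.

start=q0 accept=q5,q6,q9,q15 q0-0->q1 q0-1->q0 q1-0->q2 q1-1->q3 q2-0->q4 q2-1->q5 q3-0->q6 q3-1->q7 q4-0->q8 q4-1->q4 q5-0->q4 q5-1->q9 q6-0->q4 q6-1->q10 q7-0->q11 q7-1->q7 q8-0->q12 q8-1->q8 q9-0->q4 q9-1->q13 q10-0->q4 q10-1->q9 q11-0->q4 q11-1->q10 q12-0->q14 q12-1->q0 q13-0->q4 q13-1->q13 q14-0->q15 q14-1->q3 q15-0->q4 q15-1->q5

Handle the two conditions separately and then intersect. The first has 15 states tracking the last 3 symbols read; the second has 5 states tracking the count of `0`s modulo 5. A product state is a pair (one from each), accepting exactly when both do. Minimizing collapses redundant product states.
          0    1  
>  q0     q1   q0 
   q1     q2   q3 
   q2     q4   q5 
   q3     q6   q7 
   q4     q8   q4 
 * q5     q4   q9 
 * q6     q4  q10 
   q7    q11   q7 
   q8    q12   q8 
 * q9     q4  q13 
   q10    q4   q9 
   q11    q4  q10 
   q12   q14   q0 
   q13    q4  q13 
   q14   q15   q3 
 * q15    q4   q5 
(> = start, * = accepting)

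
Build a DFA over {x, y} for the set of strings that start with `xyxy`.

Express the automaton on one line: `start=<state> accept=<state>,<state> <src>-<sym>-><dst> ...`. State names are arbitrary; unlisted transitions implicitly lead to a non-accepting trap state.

start=q0 accept=q4 q0-x->q1 q0-y->q5 q1-x->q5 q1-y->q2 q2-x->q3 q2-y->q5 q3-x->q5 q3-y->q4 q4-x->q4 q4-y->q4 q5-x->q5 q5-y->q5

Check the first 4 symbols one by one: q0 through q3 record how many have matched `xyxy` so far; any wrong symbol goes to the dead state q5. After all 4 match we enter the accepting sink q4.
        x   y  
>  q0   q1  q5 
   q1   q5  q2 
   q2   q3  q5 
   q3   q5  q4 
 * q4   q4  q4 
   q5   q5  q5 
(> = start, * = accepting)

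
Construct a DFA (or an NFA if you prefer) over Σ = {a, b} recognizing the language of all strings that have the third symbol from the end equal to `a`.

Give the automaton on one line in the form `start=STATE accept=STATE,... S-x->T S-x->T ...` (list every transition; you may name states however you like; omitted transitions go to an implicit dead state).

start=q0 accept=q7,q8,q9,q10 q0-a->q1 q0-b->q2 q1-a->q3 q1-b->q4 q2-a->q5 q2-b->q6 q3-a->q7 q3-b->q8 q4-a->q9 q4-b->q10 q5-a->q11 q5-b->q12 q6-a->q13 q6-b->q14 q7-a->q7 q7-b->q8 q8-a->q9 q8-b->q10 q9-a->q11 q9-b->q12 q10-a->q13 q10-b->q14 q11-a->q7 q11-b->q8 q12-a->q9 q12-b->q10 q13-a->q11 q13-b->q12 q14-a->q13 q14-b->q14

A DFA must remember the last 3 symbols (since which symbol is third-to-last isn't known until the input ends). Use one state per possible window of the last ≤3 symbols; accept from those whose window starts with `a`.
With 15 states:
          a    b  
>  q0     q1   q2 
   q1     q3   q4 
   q2     q5   q6 
   q3     q7   q8 
   q4     q9  q10 
   q5    q11  q12 
   q6    q13  q14 
 * q7     q7   q8 
 * q8     q9  q10 
 * q9    q11  q12 
 * q10   q13  q14 
   q11    q7   q8 
   q12    q9  q10 
   q13   q11  q12 
   q14   q13  q14 
(> = start, * = accepting)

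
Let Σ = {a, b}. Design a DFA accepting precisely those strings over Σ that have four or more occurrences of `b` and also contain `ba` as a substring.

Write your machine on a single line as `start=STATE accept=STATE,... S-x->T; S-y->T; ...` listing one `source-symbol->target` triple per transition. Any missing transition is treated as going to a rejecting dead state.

start=s0; accept=s8,s10; s0-a->s0; s0-b->s1; s1-a->s2; s1-b->s3; s2-a->s2; s2-b->s4; s3-a->s4; s3-b->s5; s4-a->s4; s4-b->s6; s5-a->s6; s5-b->s7; s6-a->s6; s6-b->s8; s7-a->s8; s7-b->s9; s8-a->s8; s8-b->s10; s9-a->s10; s9-b->s9; s10-a->s10; s10-b->s10

Run two small machines in parallel and take their product. The first has 6 states tracking the count of `b`s, saturating at 5; the second has 3 states tracking whether and how much of `ba` has been seen. A product state is a pair (one from each), accepting exactly when both do.
          a    b  
>  s0     s0   s1 
   s1     s2   s3 
   s2     s2   s4 
   s3     s4   s5 
   s4     s4   s6 
   s5     s6   s7 
   s6     s6   s8 
   s7     s8   s9 
 * s8     s8  s10 
   s9    s10   s9 
 * s10   s10  s10 
(> = start, * = accepting)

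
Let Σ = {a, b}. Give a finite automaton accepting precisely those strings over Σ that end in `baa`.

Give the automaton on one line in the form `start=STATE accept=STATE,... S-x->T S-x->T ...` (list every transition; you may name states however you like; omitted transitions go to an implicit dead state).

start=q0 accept=q3 q0-a->q0 q0-b->q1 q1-a->q2 q1-b->q1 q2-a->q3 q2-b->q1 q3-a->q0 q3-b->q1

Let each state record the length of the longest suffix of the input read so far that is also a prefix of `baa`. q1 means the last symbol is `b`; q2 means the last 2 symbols are `ba`; q3 means the last 3 symbols are `baa`. Accept only at q3, where the string currently ends in `baa`.
With 4 states:
        a   b  
>  q0   q0  q1 
   q1   q2  q1 
   q2   q3  q1 
 * q3   q0  q1 
(> = start, * = accepting)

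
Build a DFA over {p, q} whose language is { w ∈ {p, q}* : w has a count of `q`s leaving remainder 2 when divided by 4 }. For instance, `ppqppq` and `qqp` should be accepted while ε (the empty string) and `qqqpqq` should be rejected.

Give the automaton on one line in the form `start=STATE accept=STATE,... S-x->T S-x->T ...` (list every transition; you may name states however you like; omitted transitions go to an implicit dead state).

start=S0 accept=S2 S0-p->S0 S0-q->S1 S1-p->S1 S1-q->S2 S2-p->S2 S2-q->S3 S3-p->S3 S3-q->S0

The only thing that matters is how many `q`s have appeared, reduced mod 4. Use one state per residue: S0 for 0, …, S3 for 3. Reading `q` moves to the next residue; anything else stays put. S2 is accepting.
4 states suffice.
        p   q  
>  S0   S0  S1 
   S1   S1  S2 
 * S2   S2  S3 
   S3   S3  S0 
(> = start, * = accepting)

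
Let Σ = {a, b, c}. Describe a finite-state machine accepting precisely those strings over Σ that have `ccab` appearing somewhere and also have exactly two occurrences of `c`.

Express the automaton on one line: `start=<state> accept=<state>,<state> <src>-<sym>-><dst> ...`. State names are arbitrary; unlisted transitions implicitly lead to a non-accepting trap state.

start=s0 accept=s8 s0-a->s0 s0-b->s0 s0-c->s1 s1-a->s2 s1-b->s2 s1-c->s3 s2-a->s2 s2-b->s2 s2-c->s4 s3-a->s5 s3-b->s6 s3-c->s7 s4-a->s6 s4-b->s6 s4-c->s7 s5-a->s6 s5-b->s8 s5-c->s9 s6-a->s6 s6-b->s6 s6-c->s9 s7-a->s10 s7-b->s11 s7-c->s7 s8-a->s8 s8-b->s8 s8-c->s12 s9-a->s11 s9-b->s11 s9-c->s7 s10-a->s11 s10-b->s12 s10-c->s9 s11-a->s11 s11-b->s11 s11-c->s9 s12-a->s12 s12-b->s12 s12-c->s12

Run two small machines in parallel and take their product. The first has 5 states tracking whether and how much of `ccab` has been seen; the second has 4 states tracking the count of `c`s, saturating at 3. A product state is a pair (one from each), accepting exactly when both do.
13 states suffice.
          a    b    c  
>  s0     s0   s0   s1 
   s1     s2   s2   s3 
   s2     s2   s2   s4 
   s3     s5   s6   s7 
   s4     s6   s6   s7 
   s5     s6   s8   s9 
   s6     s6   s6   s9 
   s7    s10  s11   s7 
 * s8     s8   s8  s12 
   s9    s11  s11   s7 
   s10   s11  s12   s9 
   s11   s11  s11   s9 
   s12   s12  s12  s12 
(> = start, * = accepting)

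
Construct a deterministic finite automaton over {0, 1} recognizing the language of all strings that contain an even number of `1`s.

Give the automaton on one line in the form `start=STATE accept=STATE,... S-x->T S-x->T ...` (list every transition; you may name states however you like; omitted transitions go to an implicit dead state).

Keep the running count of `1`s modulo 2: each `1` advances along the cycle s0 → s1 → s0 while other symbols loop. Accept at s0.
        0   1  
>* s0   s0  s1 
   s1   s1  s0 
(> = start, * = accepting)

start=s0 accept=s0 s0-0->s0 s0-1->s1 s1-0->s1 s1-1->s0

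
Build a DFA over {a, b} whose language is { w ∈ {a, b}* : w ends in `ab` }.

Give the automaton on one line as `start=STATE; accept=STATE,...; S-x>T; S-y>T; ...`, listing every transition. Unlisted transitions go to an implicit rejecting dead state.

start=q0; accept=q2; q0-a>q1; q0-b>q0; q1-a>q1; q1-b>q2; q2-a>q1; q2-b>q0

Remember how much of `ab` the current input suffix matches. State q0 means no match yet; q1 means the last symbol is `a`; q2 means the last 2 symbols are `ab`. Only q2 accepts. On a mismatch, fall back to the longest proper suffix that is still a prefix of `ab`.
A 3-state machine:
        a   b  
>  q0   q1  q0 
   q1   q1  q2 
 * q2   q1  q0 
(> = start, * = accepting)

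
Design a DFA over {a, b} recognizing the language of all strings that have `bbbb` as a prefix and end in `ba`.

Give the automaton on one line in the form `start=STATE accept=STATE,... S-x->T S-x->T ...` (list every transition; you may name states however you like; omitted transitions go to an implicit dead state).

Build one automaton per condition and run them in lockstep. One (6 states) tracks whether the input so far still matches the prefix `bbbb`; the other (3 states) tracks how much of the suffix `ba` has currently been matched. Each combined state is a pair, one component from each; accept when both components accept.
10 states suffice.
        a   b  
>  q0   q1  q2 
   q1   q1  q3 
   q2   q4  q5 
   q3   q4  q3 
   q4   q1  q3 
   q5   q4  q6 
   q6   q4  q7 
   q7   q8  q7 
 * q8   q9  q7 
   q9   q9  q7 
(> = start, * = accepting)

start=q0 accept=q8 q0-a->q1 q0-b->q2 q1-a->q1 q1-b->q3 q2-a->q4 q2-b->q5 q3-a->q4 q3-b->q3 q4-a->q1 q4-b->q3 q5-a->q4 q5-b->q6 q6-a->q4 q6-b->q7 q7-a->q8 q7-b->q7 q8-a->q9 q8-b->q7 q9-a->q9 q9-b->q7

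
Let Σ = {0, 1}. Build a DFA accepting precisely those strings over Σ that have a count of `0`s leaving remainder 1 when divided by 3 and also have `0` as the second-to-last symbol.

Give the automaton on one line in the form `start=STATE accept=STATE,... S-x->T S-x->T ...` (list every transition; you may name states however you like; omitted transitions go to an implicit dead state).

Handle the two conditions separately and then intersect. One (3 states) tracks the count of `0`s modulo 3; the other (7 states) tracks the last 2 symbols read. Each combined state is a pair, one component from each; accept when both components accept.
With 15 states:
          0    1  
>  q0     q1   q2 
   q1     q3   q4 
   q2     q5   q6 
   q3     q7   q8 
 * q4     q9  q10 
   q5     q3   q4 
   q6     q5   q6 
   q7    q11  q12 
   q8    q13  q14 
   q9     q7   q8 
   q10    q9  q10 
 * q11    q3   q4 
   q12    q5   q6 
   q13   q11  q12 
   q14   q13  q14 
(> = start, * = accepting)

start=q0 accept=q4,q11 q0-0->q1 q0-1->q2 q1-0->q3 q1-1->q4 q2-0->q5 q2-1->q6 q3-0->q7 q3-1->q8 q4-0->q9 q4-1->q10 q5-0->q3 q5-1->q4 q6-0->q5 q6-1->q6 q7-0->q11 q7-1->q12 q8-0->q13 q8-1->q14 q9-0->q7 q9-1->q8 q10-0->q9 q10-1->q10 q11-0->q3 q11-1->q4 q12-0->q5 q12-1->q6 q13-0->q11 q13-1->q12 q14-0->q13 q14-1->q14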